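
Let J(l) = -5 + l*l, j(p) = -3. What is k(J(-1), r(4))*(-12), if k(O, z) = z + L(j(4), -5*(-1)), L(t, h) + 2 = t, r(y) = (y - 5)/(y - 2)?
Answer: 66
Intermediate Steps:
r(y) = (-5 + y)/(-2 + y)
L(t, h) = -2 + t
J(l) = -5 + l²
k(O, z) = -5 + z (k(O, z) = z + (-2 - 3) = z - 5 = -5 + z)
k(J(-1), r(4))*(-12) = (-5 + (-5 + 4)/(-2 + 4))*(-12) = (-5 - 1/2)*(-12) = (-5 + (½)*(-1))*(-12) = (-5 - ½)*(-12) = -11/2*(-12) = 66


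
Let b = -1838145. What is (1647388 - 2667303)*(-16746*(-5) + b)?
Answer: 1789354174725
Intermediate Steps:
(1647388 - 2667303)*(-16746*(-5) + b) = (1647388 - 2667303)*(-16746*(-5) - 1838145) = -1019915*(83730 - 1838145) = -1019915*(-1754415) = 1789354174725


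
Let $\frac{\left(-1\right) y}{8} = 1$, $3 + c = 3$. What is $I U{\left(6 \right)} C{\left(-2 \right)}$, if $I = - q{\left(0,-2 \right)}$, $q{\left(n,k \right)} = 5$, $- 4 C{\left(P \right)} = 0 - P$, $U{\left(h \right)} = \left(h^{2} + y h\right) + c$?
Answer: $-30$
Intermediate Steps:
$c = 0$ ($c = -3 + 3 = 0$)
$y = -8$ ($y = \left(-8\right) 1 = -8$)
$U{\left(h \right)} = h^{2} - 8 h$ ($U{\left(h \right)} = \left(h^{2} - 8 h\right) + 0 = h^{2} - 8 h$)
$C{\left(P \right)} = \frac{P}{4}$ ($C{\left(P \right)} = - \frac{0 - P}{4} = - \frac{\left(-1\right) P}{4} = \frac{P}{4}$)
$I = -5$ ($I = \left(-1\right) 5 = -5$)
$I U{\left(6 \right)} C{\left(-2 \right)} = - 5 \cdot 6 \left(-8 + 6\right) \frac{1}{4} \left(-2\right) = - 5 \cdot 6 \left(-2\right) \left(- \frac{1}{2}\right) = \left(-5\right) \left(-12\right) \left(- \frac{1}{2}\right) = 60 \left(- \frac{1}{2}\right) = -30$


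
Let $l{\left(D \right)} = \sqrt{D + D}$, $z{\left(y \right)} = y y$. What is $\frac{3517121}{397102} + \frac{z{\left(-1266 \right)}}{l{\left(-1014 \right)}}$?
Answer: $\frac{3517121}{397102} - \frac{267126 i \sqrt{3}}{13} \approx 8.857 - 35590.0 i$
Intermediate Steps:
$z{\left(y \right)} = y^{2}$
$l{\left(D \right)} = \sqrt{2} \sqrt{D}$ ($l{\left(D \right)} = \sqrt{2 D} = \sqrt{2} \sqrt{D}$)
$\frac{3517121}{397102} + \frac{z{\left(-1266 \right)}}{l{\left(-1014 \right)}} = \frac{3517121}{397102} + \frac{\left(-1266\right)^{2}}{\sqrt{2} \sqrt{-1014}} = 3517121 \cdot \frac{1}{397102} + \frac{1602756}{\sqrt{2} \cdot 13 i \sqrt{6}} = \frac{3517121}{397102} + \frac{1602756}{26 i \sqrt{3}} = \frac{3517121}{397102} + 1602756 \left(- \frac{i \sqrt{3}}{78}\right) = \frac{3517121}{397102} - \frac{267126 i \sqrt{3}}{13}$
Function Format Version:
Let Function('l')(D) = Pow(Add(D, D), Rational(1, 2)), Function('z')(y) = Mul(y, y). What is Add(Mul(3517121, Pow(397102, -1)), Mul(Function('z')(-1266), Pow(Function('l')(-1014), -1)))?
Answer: Add(Rational(3517121, 397102), Mul(Rational(-267126, 13), I, Pow(3, Rational(1, 2)))) ≈ Add(8.8570, Mul(-35590., I))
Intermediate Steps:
Function('z')(y) = Pow(y, 2)
Function('l')(D) = Mul(Pow(2, Rational(1, 2)), Pow(D, Rational(1, 2))) (Function('l')(D) = Pow(Mul(2, D), Rational(1, 2)) = Mul(Pow(2, Rational(1, 2)), Pow(D, Rational(1, 2))))
Add(Mul(3517121, Pow(397102, -1)), Mul(Function('z')(-1266), Pow(Function('l')(-1014), -1))) = Add(Mul(3517121, Pow(397102, -1)), Mul(Pow(-1266, 2), Pow(Mul(Pow(2, Rational(1, 2)), Pow(-1014, Rational(1, 2))), -1))) = Add(Mul(3517121, Rational(1, 397102)), Mul(1602756, Pow(Mul(Pow(2, Rational(1, 2)), Mul(13, I, Pow(6, Rational(1, 2)))), -1))) = Add(Rational(3517121, 397102), Mul(1602756, Pow(Mul(26, I, Pow(3, Rational(1, 2))), -1))) = Add(Rational(3517121, 397102), Mul(1602756, Mul(Rational(-1, 78), I, Pow(3, Rational(1, 2))))) = Add(Rational(3517121, 397102), Mul(Rational(-267126, 13), I, Pow(3, Rational(1, 2))))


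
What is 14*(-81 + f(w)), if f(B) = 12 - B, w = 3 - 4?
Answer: -952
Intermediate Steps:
w = -1
14*(-81 + f(w)) = 14*(-81 + (12 - 1*(-1))) = 14*(-81 + (12 + 1)) = 14*(-81 + 13) = 14*(-68) = -952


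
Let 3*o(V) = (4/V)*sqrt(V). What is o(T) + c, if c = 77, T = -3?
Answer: 77 - 4*I*sqrt(3)/9 ≈ 77.0 - 0.7698*I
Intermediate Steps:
o(V) = 4/(3*sqrt(V)) (o(V) = ((4/V)*sqrt(V))/3 = (4/sqrt(V))/3 = 4/(3*sqrt(V)))
o(T) + c = 4/(3*sqrt(-3)) + 77 = 4*(-I*sqrt(3)/3)/3 + 77 = -4*I*sqrt(3)/9 + 77 = 77 - 4*I*sqrt(3)/9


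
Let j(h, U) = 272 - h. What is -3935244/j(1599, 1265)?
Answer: 3935244/1327 ≈ 2965.5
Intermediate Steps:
-3935244/j(1599, 1265) = -3935244/(272 - 1*1599) = -3935244/(272 - 1599) = -3935244/(-1327) = -3935244*(-1/1327) = 3935244/1327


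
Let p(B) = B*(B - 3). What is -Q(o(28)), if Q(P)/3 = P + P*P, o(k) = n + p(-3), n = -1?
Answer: -918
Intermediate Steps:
p(B) = B*(-3 + B)
o(k) = 17 (o(k) = -1 - 3*(-3 - 3) = -1 - 3*(-6) = -1 + 18 = 17)
Q(P) = 3*P + 3*P² (Q(P) = 3*(P + P*P) = 3*(P + P²) = 3*P + 3*P²)
-Q(o(28)) = -3*17*(1 + 17) = -3*17*18 = -1*918 = -918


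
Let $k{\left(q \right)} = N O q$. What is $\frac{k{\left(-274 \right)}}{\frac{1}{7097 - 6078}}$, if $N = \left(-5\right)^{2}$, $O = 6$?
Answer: $-41880900$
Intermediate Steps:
$N = 25$
$k{\left(q \right)} = 150 q$ ($k{\left(q \right)} = 25 \cdot 6 q = 150 q$)
$\frac{k{\left(-274 \right)}}{\frac{1}{7097 - 6078}} = \frac{150 \left(-274\right)}{\frac{1}{7097 - 6078}} = - \frac{41100}{\frac{1}{1019}} = - 41100 \frac{1}{\frac{1}{1019}} = \left(-41100\right) 1019 = -41880900$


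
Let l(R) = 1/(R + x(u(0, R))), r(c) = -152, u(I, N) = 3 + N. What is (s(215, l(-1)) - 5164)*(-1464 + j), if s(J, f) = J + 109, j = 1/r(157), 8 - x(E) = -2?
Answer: 134630045/19 ≈ 7.0858e+6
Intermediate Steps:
x(E) = 10 (x(E) = 8 - 1*(-2) = 8 + 2 = 10)
j = -1/152 (j = 1/(-152) = -1/152 ≈ -0.0065789)
l(R) = 1/(10 + R) (l(R) = 1/(R + 10) = 1/(10 + R))
s(J, f) = 109 + J
(s(215, l(-1)) - 5164)*(-1464 + j) = ((109 + 215) - 5164)*(-1464 - 1/152) = (324 - 5164)*(-222529/152) = -4840*(-222529/152) = 134630045/19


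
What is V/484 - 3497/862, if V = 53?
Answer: -823431/208604 ≈ -3.9473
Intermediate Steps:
V/484 - 3497/862 = 53/484 - 3497/862 = -823431/208604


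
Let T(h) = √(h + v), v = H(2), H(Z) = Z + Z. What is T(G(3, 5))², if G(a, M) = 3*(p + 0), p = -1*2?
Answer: -2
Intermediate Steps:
H(Z) = 2*Z
p = -2
v = 4 (v = 2*2 = 4)
G(a, M) = -6 (G(a, M) = 3*(-2 + 0) = 3*(-2) = -6)
T(h) = √(4 + h) (T(h) = √(h + 4) = √(4 + h))
T(G(3, 5))² = (√(4 - 6))² = (√(-2))² = (I*√2)² = -2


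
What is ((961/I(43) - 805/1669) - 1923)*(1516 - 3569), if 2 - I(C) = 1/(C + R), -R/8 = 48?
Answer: 3378614846751/1139927 ≈ 2.9639e+6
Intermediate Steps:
R = -384 (R = -8*48 = -384)
I(C) = 2 - 1/(-384 + C) (I(C) = 2 - 1/(C - 384) = 2 - 1/(-384 + C))
((961/I(43) - 805/1669) - 1923)*(1516 - 3569) = ((961/(((-769 + 2*43)/(-384 + 43))) - 805/1669) - 1923)*(1516 - 3569) = ((961/(((-769 + 86)/(-341))) - 805*1/1669) - 1923)*(-2053) = ((961/((-1/341*(-683))) - 805/1669) - 1923)*(-2053) = ((961/(683/341) - 805/1669) - 1923)*(-2053) = ((961*(341/683) - 805/1669) - 1923)*(-2053) = ((327701/683 - 805/1669) - 1923)*(-2053) = (546383154/1139927 - 1923)*(-2053) = -1645696467/1139927*(-2053) = 3378614846751/1139927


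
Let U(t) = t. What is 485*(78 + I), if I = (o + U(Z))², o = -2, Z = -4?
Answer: 55290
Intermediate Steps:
I = 36 (I = (-2 - 4)² = (-6)² = 36)
485*(78 + I) = 485*(78 + 36) = 485*114 = 55290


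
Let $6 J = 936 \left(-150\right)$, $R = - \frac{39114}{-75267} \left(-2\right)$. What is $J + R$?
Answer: $- \frac{195702892}{8363} \approx -23401.0$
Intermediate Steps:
$R = - \frac{8692}{8363}$ ($R = \left(-39114\right) \left(- \frac{1}{75267}\right) \left(-2\right) = \frac{4346}{8363} \left(-2\right) = - \frac{8692}{8363} \approx -1.0393$)
$J = -23400$ ($J = \frac{936 \left(-150\right)}{6} = \frac{1}{6} \left(-140400\right) = -23400$)
$J + R = -23400 - \frac{8692}{8363} = - \frac{195702892}{8363}$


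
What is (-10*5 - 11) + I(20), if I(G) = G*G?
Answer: 339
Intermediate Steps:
I(G) = G²
(-10*5 - 11) + I(20) = (-10*5 - 11) + 20² = (-50 - 11) + 400 = -61 + 400 = 339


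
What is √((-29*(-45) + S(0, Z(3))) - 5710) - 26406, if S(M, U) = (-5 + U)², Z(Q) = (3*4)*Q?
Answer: -26406 + 2*I*√861 ≈ -26406.0 + 58.686*I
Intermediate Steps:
Z(Q) = 12*Q
√((-29*(-45) + S(0, Z(3))) - 5710) - 26406 = √((-29*(-45) + (-5 + 12*3)²) - 5710) - 26406 = √((1305 + (-5 + 36)²) - 5710) - 26406 = √((1305 + 31²) - 5710) - 26406 = √((1305 + 961) - 5710) - 26406 = √(2266 - 5710) - 26406 = √(-3444) - 26406 = 2*I*√861 - 26406 = -26406 + 2*I*√861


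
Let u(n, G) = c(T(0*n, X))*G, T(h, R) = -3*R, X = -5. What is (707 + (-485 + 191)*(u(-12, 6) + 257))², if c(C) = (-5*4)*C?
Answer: 206433013801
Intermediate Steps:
c(C) = -20*C
u(n, G) = -300*G (u(n, G) = (-(-60)*(-5))*G = (-20*15)*G = -300*G)
(707 + (-485 + 191)*(u(-12, 6) + 257))² = (707 + (-485 + 191)*(-300*6 + 257))² = (707 - 294*(-1800 + 257))² = (707 - 294*(-1543))² = (707 + 453642)² = 454349² = 206433013801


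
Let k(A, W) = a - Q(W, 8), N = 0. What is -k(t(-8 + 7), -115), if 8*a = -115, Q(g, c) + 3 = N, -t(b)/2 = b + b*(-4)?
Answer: 91/8 ≈ 11.375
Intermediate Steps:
t(b) = 6*b (t(b) = -2*(b + b*(-4)) = -2*(b - 4*b) = -(-6)*b = 6*b)
Q(g, c) = -3 (Q(g, c) = -3 + 0 = -3)
a = -115/8 (a = (⅛)*(-115) = -115/8 ≈ -14.375)
k(A, W) = -91/8 (k(A, W) = -115/8 - 1*(-3) = -115/8 + 3 = -91/8)
-k(t(-8 + 7), -115) = -1*(-91/8) = 91/8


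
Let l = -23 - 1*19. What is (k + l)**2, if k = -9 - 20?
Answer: 5041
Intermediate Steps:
l = -42 (l = -23 - 19 = -42)
k = -29
(k + l)**2 = (-29 - 42)**2 = (-71)**2 = 5041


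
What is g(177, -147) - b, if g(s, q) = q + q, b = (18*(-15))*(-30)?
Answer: -8394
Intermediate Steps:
b = 8100 (b = -270*(-30) = 8100)
g(s, q) = 2*q
g(177, -147) - b = 2*(-147) - 1*8100 = -294 - 8100 = -8394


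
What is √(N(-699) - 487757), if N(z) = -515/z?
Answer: 2*I*√59579549493/699 ≈ 698.4*I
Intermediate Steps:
√(N(-699) - 487757) = √(-515/(-699) - 487757) = √(-515*(-1/699) - 487757) = √(515/699 - 487757) = √(-340941628/699) = 2*I*√59579549493/699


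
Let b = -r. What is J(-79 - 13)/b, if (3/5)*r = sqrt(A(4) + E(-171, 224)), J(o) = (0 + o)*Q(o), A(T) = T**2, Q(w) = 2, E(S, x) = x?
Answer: 46*sqrt(15)/25 ≈ 7.1263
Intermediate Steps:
J(o) = 2*o (J(o) = (0 + o)*2 = o*2 = 2*o)
r = 20*sqrt(15)/3 (r = 5*sqrt(4**2 + 224)/3 = 5*sqrt(16 + 224)/3 = 5*sqrt(240)/3 = 5*(4*sqrt(15))/3 = 20*sqrt(15)/3 ≈ 25.820)
b = -20*sqrt(15)/3 ≈ -25.820
J(-79 - 13)/b = (2*(-79 - 13))/((-20*sqrt(15)/3)) = (2*(-92))*(-sqrt(15)/100) = -(-46)*sqrt(15)/25 = 46*sqrt(15)/25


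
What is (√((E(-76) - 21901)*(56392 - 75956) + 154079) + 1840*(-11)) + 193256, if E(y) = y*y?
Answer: 173016 + √315623579 ≈ 1.9078e+5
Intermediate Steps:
E(y) = y²
(√((E(-76) - 21901)*(56392 - 75956) + 154079) + 1840*(-11)) + 193256 = (√(((-76)² - 21901)*(56392 - 75956) + 154079) + 1840*(-11)) + 193256 = (√((5776 - 21901)*(-19564) + 154079) - 20240) + 193256 = (√(-16125*(-19564) + 154079) - 20240) + 193256 = (√(315469500 + 154079) - 20240) + 193256 = (√315623579 - 20240) + 193256 = (-20240 + √315623579) + 193256 = 173016 + √315623579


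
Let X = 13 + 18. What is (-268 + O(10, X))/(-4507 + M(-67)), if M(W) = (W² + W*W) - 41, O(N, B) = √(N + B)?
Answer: -134/2215 + √41/4430 ≈ -0.059051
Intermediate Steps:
X = 31
O(N, B) = √(B + N)
M(W) = -41 + 2*W² (M(W) = (W² + W²) - 41 = 2*W² - 41 = -41 + 2*W²)
(-268 + O(10, X))/(-4507 + M(-67)) = (-268 + √(31 + 10))/(-4507 + (-41 + 2*(-67)²)) = (-268 + √41)/(-4507 + (-41 + 2*4489)) = (-268 + √41)/(-4507 + (-41 + 8978)) = (-268 + √41)/(-4507 + 8937) = (-268 + √41)/4430 = (-268 + √41)*(1/4430) = -134/2215 + √41/4430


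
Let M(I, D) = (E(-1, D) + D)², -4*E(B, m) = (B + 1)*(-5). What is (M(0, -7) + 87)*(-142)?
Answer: -19312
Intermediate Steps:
E(B, m) = 5/4 + 5*B/4 (E(B, m) = -(B + 1)*(-5)/4 = -(1 + B)*(-5)/4 = -(-5 - 5*B)/4 = 5/4 + 5*B/4)
M(I, D) = D² (M(I, D) = ((5/4 + (5/4)*(-1)) + D)² = ((5/4 - 5/4) + D)² = (0 + D)² = D²)
(M(0, -7) + 87)*(-142) = ((-7)² + 87)*(-142) = (49 + 87)*(-142) = 136*(-142) = -19312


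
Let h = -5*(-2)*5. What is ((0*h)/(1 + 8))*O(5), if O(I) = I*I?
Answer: 0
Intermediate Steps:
O(I) = I²
h = 50 (h = 10*5 = 50)
((0*h)/(1 + 8))*O(5) = ((0*50)/(1 + 8))*5² = (0/9)*25 = (0*(⅑))*25 = 0*25 = 0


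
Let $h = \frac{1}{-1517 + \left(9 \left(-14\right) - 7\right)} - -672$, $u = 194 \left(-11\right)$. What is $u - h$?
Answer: $- \frac{4629899}{1650} \approx -2806.0$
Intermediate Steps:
$u = -2134$
$h = \frac{1108799}{1650}$ ($h = \frac{1}{-1517 - 133} + 672 = \frac{1}{-1650} + 672 = - \frac{1}{1650} + 672 = \frac{1108799}{1650} \approx 672.0$)
$u - h = -2134 - \frac{1108799}{1650} = - \frac{4629899}{1650}$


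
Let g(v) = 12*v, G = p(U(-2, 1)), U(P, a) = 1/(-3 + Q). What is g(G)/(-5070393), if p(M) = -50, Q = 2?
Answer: 200/1690131 ≈ 0.00011833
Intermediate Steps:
U(P, a) = -1 (U(P, a) = 1/(-3 + 2) = 1/(-1) = -1)
G = -50
g(G)/(-5070393) = (12*(-50))/(-5070393) = -600*(-1/5070393) = 200/1690131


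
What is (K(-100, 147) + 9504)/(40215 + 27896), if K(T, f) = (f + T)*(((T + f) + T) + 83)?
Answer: 10914/68111 ≈ 0.16024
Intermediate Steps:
K(T, f) = (T + f)*(83 + f + 2*T) (K(T, f) = (T + f)*((f + 2*T) + 83) = (T + f)*(83 + f + 2*T))
(K(-100, 147) + 9504)/(40215 + 27896) = ((147² + 2*(-100)² + 83*(-100) + 83*147 + 3*(-100)*147) + 9504)/(40215 + 27896) = ((21609 + 2*10000 - 8300 + 12201 - 44100) + 9504)/68111 = ((21609 + 20000 - 8300 + 12201 - 44100) + 9504)*(1/68111) = (1410 + 9504)*(1/68111) = 10914*(1/68111) = 10914/68111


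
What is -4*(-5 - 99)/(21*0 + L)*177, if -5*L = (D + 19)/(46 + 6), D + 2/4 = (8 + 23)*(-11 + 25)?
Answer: -7657728/181 ≈ -42308.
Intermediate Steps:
D = 867/2 (D = -½ + (8 + 23)*(-11 + 25) = -½ + 31*14 = -½ + 434 = 867/2 ≈ 433.50)
L = -181/104 (L = -(867/2 + 19)/(5*(46 + 6)) = -181/(2*52) = -⅕*905/104 = -181/104 ≈ -1.7404)
-4*(-5 - 99)/(21*0 + L)*177 = -4*(-5 - 99)/(21*0 - 181/104)*177 = -(-416)/(0 - 181/104)*177 = -(-416)/(-181/104)*177 = -(-416)*(-104)/181*177 = -4*10816/181*177 = -43264/181*177 = -7657728/181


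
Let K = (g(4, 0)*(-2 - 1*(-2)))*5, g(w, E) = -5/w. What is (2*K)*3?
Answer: 0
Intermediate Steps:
K = 0 (K = ((-5/4)*(-2 - 1*(-2)))*5 = ((-5*¼)*(-2 + 2))*5 = -5/4*0*5 = 0*5 = 0)
(2*K)*3 = (2*0)*3 = 0*3 = 0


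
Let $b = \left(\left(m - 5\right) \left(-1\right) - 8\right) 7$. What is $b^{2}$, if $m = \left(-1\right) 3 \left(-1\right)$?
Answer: $1764$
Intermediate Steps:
$m = 3$ ($m = \left(-3\right) \left(-1\right) = 3$)
$b = -42$ ($b = \left(\left(3 - 5\right) \left(-1\right) - 8\right) 7 = \left(\left(-2\right) \left(-1\right) - 8\right) 7 = \left(2 - 8\right) 7 = \left(-6\right) 7 = -42$)
$b^{2} = \left(-42\right)^{2} = 1764$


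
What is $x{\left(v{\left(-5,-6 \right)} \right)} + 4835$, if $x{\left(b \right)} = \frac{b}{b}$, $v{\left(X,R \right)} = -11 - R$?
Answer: $4836$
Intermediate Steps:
$x{\left(b \right)} = 1$
$x{\left(v{\left(-5,-6 \right)} \right)} + 4835 = 1 + 4835 = 4836$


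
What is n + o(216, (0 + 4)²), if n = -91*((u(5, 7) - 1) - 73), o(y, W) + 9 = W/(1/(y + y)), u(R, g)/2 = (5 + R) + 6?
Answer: 10725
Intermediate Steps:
u(R, g) = 22 + 2*R (u(R, g) = 2*((5 + R) + 6) = 2*(11 + R) = 22 + 2*R)
o(y, W) = -9 + 2*W*y (o(y, W) = -9 + W/(1/(y + y)) = -9 + W/(1/(2*y)) = -9 + W/((1/(2*y))) = -9 + W*(2*y) = -9 + 2*W*y)
n = 3822 (n = -91*(((22 + 2*5) - 1) - 73) = -91*(((22 + 10) - 1) - 73) = -91*((32 - 1) - 73) = -91*(31 - 73) = -91*(-42) = 3822)
n + o(216, (0 + 4)²) = 3822 + (-9 + 2*(0 + 4)²*216) = 3822 + (-9 + 2*4²*216) = 3822 + (-9 + 2*16*216) = 3822 + (-9 + 6912) = 3822 + 6903 = 10725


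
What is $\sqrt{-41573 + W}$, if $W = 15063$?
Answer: $i \sqrt{26510} \approx 162.82 i$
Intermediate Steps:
$\sqrt{-41573 + W} = \sqrt{-41573 + 15063} = \sqrt{-26510} = i \sqrt{26510}$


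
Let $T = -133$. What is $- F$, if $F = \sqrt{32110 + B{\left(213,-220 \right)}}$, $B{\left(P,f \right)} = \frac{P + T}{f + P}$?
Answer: $- \frac{\sqrt{1572830}}{7} \approx -179.16$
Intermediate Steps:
$B{\left(P,f \right)} = \frac{-133 + P}{P + f}$ ($B{\left(P,f \right)} = \frac{P - 133}{f + P} = \frac{-133 + P}{P + f}$)
$F = \frac{\sqrt{1572830}}{7}$ ($F = \sqrt{32110 + \frac{-133 + 213}{213 - 220}} = \sqrt{32110 + \frac{1}{-7} \cdot 80} = \sqrt{32110 - \frac{80}{7}} = \sqrt{\frac{224690}{7}} = \frac{\sqrt{1572830}}{7} \approx 179.16$)
$- F = - \frac{\sqrt{1572830}}{7}$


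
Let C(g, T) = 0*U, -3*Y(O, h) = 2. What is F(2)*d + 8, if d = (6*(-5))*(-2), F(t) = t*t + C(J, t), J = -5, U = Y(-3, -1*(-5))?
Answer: 248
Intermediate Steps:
Y(O, h) = -⅔ (Y(O, h) = -⅓*2 = -⅔)
U = -⅔ ≈ -0.66667
C(g, T) = 0 (C(g, T) = 0*(-⅔) = 0)
F(t) = t² (F(t) = t*t + 0 = t² + 0 = t²)
d = 60 (d = -30*(-2) = 60)
F(2)*d + 8 = 2²*60 + 8 = 4*60 + 8 = 240 + 8 = 248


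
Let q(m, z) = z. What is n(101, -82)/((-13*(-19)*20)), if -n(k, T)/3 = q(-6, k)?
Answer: -303/4940 ≈ -0.061336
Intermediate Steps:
n(k, T) = -3*k
n(101, -82)/((-13*(-19)*20)) = (-3*101)/((-13*(-19)*20)) = -303/(247*20) = -303/4940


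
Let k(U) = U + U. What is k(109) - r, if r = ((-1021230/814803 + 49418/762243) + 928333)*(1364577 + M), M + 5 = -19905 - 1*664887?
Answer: -130646092521115127873086/207025961043 ≈ -6.3106e+11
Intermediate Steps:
k(U) = 2*U
M = -684797 (M = -5 + (-19905 - 1*664887) = -5 + (-19905 - 664887) = -5 - 684792 = -684797)
r = 130646092566246787380460/207025961043 (r = ((-1021230/814803 + 49418/762243) + 928333)*(1364577 - 684797) = ((-1021230*1/814803 + 49418*(1/762243)) + 928333)*679780 = ((-340410/271601 + 49418/762243) + 928333)*679780 = (-246053161412/207025961043 + 928333)*679780 = (192188785439769907/207025961043)*679780 = 130646092566246787380460/207025961043 ≈ 6.3106e+11)
k(109) - r = 2*109 - 1*130646092566246787380460/207025961043 = 218 - 130646092566246787380460/207025961043 = -130646092521115127873086/207025961043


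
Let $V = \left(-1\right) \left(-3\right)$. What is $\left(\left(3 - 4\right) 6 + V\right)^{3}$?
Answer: $-27$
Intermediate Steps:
$V = 3$
$\left(\left(3 - 4\right) 6 + V\right)^{3} = \left(\left(3 - 4\right) 6 + 3\right)^{3} = \left(\left(-1\right) 6 + 3\right)^{3} = \left(-6 + 3\right)^{3} = \left(-3\right)^{3} = -27$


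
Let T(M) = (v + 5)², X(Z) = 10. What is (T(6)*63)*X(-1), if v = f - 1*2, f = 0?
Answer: 5670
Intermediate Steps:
v = -2 (v = 0 - 1*2 = 0 - 2 = -2)
T(M) = 9 (T(M) = (-2 + 5)² = 3² = 9)
(T(6)*63)*X(-1) = (9*63)*10 = 567*10 = 5670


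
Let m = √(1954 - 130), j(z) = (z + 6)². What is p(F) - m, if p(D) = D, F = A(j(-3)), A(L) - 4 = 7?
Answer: 11 - 4*√114 ≈ -31.708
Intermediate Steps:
j(z) = (6 + z)²
A(L) = 11 (A(L) = 4 + 7 = 11)
m = 4*√114 (m = √1824 = 4*√114 ≈ 42.708)
F = 11
p(F) - m = 11 - 4*√114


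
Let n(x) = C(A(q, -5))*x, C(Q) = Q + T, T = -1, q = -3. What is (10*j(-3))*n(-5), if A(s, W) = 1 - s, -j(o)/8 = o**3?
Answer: -32400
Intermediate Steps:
j(o) = -8*o**3
C(Q) = -1 + Q (C(Q) = Q - 1 = -1 + Q)
n(x) = 3*x (n(x) = (-1 + (1 - 1*(-3)))*x = (-1 + (1 + 3))*x = (-1 + 4)*x = 3*x)
(10*j(-3))*n(-5) = (10*(-8*(-3)**3))*(3*(-5)) = (10*(-8*(-27)))*(-15) = (10*216)*(-15) = 2160*(-15) = -32400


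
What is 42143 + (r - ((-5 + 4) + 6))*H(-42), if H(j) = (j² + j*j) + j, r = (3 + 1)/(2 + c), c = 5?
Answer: 26705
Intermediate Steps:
r = 4/7 (r = (3 + 1)/(2 + 5) = 4/7 ≈ 0.57143)
H(j) = j + 2*j² (H(j) = (j² + j²) + j = 2*j² + j = j + 2*j²)
42143 + (r - ((-5 + 4) + 6))*H(-42) = 42143 + (4/7 - ((-5 + 4) + 6))*(-42*(1 + 2*(-42))) = 42143 + (4/7 - (-1 + 6))*(-42*(1 - 84)) = 42143 + (4/7 - 1*5)*(-42*(-83)) = 42143 + (4/7 - 5)*3486 = 42143 - 31/7*3486 = 42143 - 15438 = 26705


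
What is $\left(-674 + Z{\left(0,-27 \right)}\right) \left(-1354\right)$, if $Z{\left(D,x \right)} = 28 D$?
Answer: $912596$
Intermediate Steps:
$\left(-674 + Z{\left(0,-27 \right)}\right) \left(-1354\right) = \left(-674 + 28 \cdot 0\right) \left(-1354\right) = \left(-674 + 0\right) \left(-1354\right) = \left(-674\right) \left(-1354\right) = 912596$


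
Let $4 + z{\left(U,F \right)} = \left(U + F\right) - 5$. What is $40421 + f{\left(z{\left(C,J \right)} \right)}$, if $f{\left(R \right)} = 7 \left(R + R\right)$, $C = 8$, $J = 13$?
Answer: $40589$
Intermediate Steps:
$z{\left(U,F \right)} = -9 + F + U$ ($z{\left(U,F \right)} = -4 - \left(5 - F - U\right) = -4 + \left(-5 + F + U\right) = -9 + F + U$)
$f{\left(R \right)} = 14 R$ ($f{\left(R \right)} = 7 \cdot 2 R = 14 R$)
$40421 + f{\left(z{\left(C,J \right)} \right)} = 40421 + 14 \left(-9 + 13 + 8\right) = 40421 + 14 \cdot 12 = 40421 + 168 = 40589$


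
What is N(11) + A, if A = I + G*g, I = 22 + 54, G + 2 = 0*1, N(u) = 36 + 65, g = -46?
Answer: 269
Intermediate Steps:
N(u) = 101
G = -2 (G = -2 + 0*1 = -2 + 0 = -2)
I = 76
A = 168 (A = 76 - 2*(-46) = 76 + 92 = 168)
N(11) + A = 101 + 168 = 269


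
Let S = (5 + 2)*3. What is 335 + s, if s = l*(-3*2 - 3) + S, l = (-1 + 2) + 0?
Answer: 347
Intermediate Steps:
S = 21 (S = 7*3 = 21)
l = 1 (l = 1 + 0 = 1)
s = 12 (s = 1*(-3*2 - 3) + 21 = 1*(-6 - 3) + 21 = 1*(-9) + 21 = -9 + 21 = 12)
335 + s = 335 + 12 = 347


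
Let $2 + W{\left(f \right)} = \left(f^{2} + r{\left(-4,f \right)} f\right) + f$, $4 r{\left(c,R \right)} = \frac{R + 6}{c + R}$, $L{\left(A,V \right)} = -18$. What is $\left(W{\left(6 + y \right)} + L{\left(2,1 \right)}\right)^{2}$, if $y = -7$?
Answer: $\frac{6241}{16} \approx 390.06$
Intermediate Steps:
$r{\left(c,R \right)} = \frac{6 + R}{4 \left(R + c\right)}$ ($r{\left(c,R \right)} = \frac{\left(R + 6\right) \frac{1}{c + R}}{4} = \frac{\left(6 + R\right) \frac{1}{R + c}}{4} = \frac{\frac{1}{R + c} \left(6 + R\right)}{4} = \frac{6 + R}{4 \left(R + c\right)}$)
$W{\left(f \right)} = -2 + f + f^{2} + \frac{f \left(6 + f\right)}{4 \left(-4 + f\right)}$ ($W{\left(f \right)} = -2 + \left(\left(f^{2} + \frac{6 + f}{4 \left(f - 4\right)} f\right) + f\right) = -2 + \left(\left(f^{2} + \frac{6 + f}{4 \left(-4 + f\right)} f\right) + f\right) = -2 + \left(\left(f^{2} + \frac{f \left(6 + f\right)}{4 \left(-4 + f\right)}\right) + f\right) = -2 + \left(f + f^{2} + \frac{f \left(6 + f\right)}{4 \left(-4 + f\right)}\right) = -2 + f + f^{2} + \frac{f \left(6 + f\right)}{4 \left(-4 + f\right)}$)
$\left(W{\left(6 + y \right)} + L{\left(2,1 \right)}\right)^{2} = \left(\frac{32 - 18 \left(6 - 7\right) - 11 \left(6 - 7\right)^{2} + 4 \left(6 - 7\right)^{3}}{4 \left(-4 + \left(6 - 7\right)\right)} - 18\right)^{2} = \left(\frac{32 - -18 - 11 \left(-1\right)^{2} + 4 \left(-1\right)^{3}}{4 \left(-4 - 1\right)} - 18\right)^{2} = \left(\frac{32 + 18 - 11 + 4 \left(-1\right)}{4 \left(-5\right)} - 18\right)^{2} = \left(\frac{1}{4} \left(- \frac{1}{5}\right) \left(32 + 18 - 11 - 4\right) - 18\right)^{2} = \left(\frac{1}{4} \left(- \frac{1}{5}\right) 35 - 18\right)^{2} = \left(- \frac{7}{4} - 18\right)^{2} = \left(- \frac{79}{4}\right)^{2} = \frac{6241}{16}$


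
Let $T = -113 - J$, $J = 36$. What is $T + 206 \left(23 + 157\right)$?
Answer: $36931$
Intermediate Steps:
$T = -149$ ($T = -113 - 36 = -149$)
$T + 206 \left(23 + 157\right) = -149 + 206 \left(23 + 157\right) = -149 + 206 \cdot 180 = -149 + 37080 = 36931$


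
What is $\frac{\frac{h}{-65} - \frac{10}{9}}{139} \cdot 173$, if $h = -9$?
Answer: $- \frac{98437}{81315} \approx -1.2106$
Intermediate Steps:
$\frac{\frac{h}{-65} - \frac{10}{9}}{139} \cdot 173 = \frac{- \frac{9}{-65} - \frac{10}{9}}{139} \cdot 173 = \frac{\left(-9\right) \left(- \frac{1}{65}\right) - \frac{10}{9}}{139} \cdot 173 = \frac{\frac{9}{65} - \frac{10}{9}}{139} \cdot 173 = \frac{1}{139} \left(- \frac{569}{585}\right) 173 = \left(- \frac{569}{81315}\right) 173 = - \frac{98437}{81315}$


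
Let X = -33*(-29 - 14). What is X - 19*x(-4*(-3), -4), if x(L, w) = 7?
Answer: 1286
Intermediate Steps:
X = 1419 (X = -33*(-43) = 1419)
X - 19*x(-4*(-3), -4) = 1419 - 19*7 = 1419 - 1*133 = 1419 - 133 = 1286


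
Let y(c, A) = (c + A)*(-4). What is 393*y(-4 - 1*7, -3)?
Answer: 22008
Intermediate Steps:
y(c, A) = -4*A - 4*c (y(c, A) = (A + c)*(-4) = -4*A - 4*c)
393*y(-4 - 1*7, -3) = 393*(-4*(-3) - 4*(-4 - 1*7)) = 393*(12 - 4*(-4 - 7)) = 393*(12 - 4*(-11)) = 393*(12 + 44) = 393*56 = 22008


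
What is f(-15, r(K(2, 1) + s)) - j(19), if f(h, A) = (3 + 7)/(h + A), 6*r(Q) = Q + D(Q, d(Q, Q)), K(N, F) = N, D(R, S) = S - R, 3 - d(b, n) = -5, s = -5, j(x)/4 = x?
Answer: -3146/41 ≈ -76.732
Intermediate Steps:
j(x) = 4*x
d(b, n) = 8 (d(b, n) = 3 - 1*(-5) = 3 + 5 = 8)
r(Q) = 4/3 (r(Q) = (Q + (8 - Q))/6 = (⅙)*8 = 4/3)
f(h, A) = 10/(A + h)
f(-15, r(K(2, 1) + s)) - j(19) = 10/(4/3 - 15) - 4*19 = 10/(-41/3) - 1*76 = 10*(-3/41) - 76 = -30/41 - 76 = -3146/41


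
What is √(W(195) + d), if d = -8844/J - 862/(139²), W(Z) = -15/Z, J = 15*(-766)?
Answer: √7761509096315/3460405 ≈ 0.80509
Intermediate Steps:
J = -11490
d = 26828424/36999715 (d = -8844/(-11490) - 862/(139²) = -8844*(-1/11490) - 862/19321 = 1474/1915 - 862*1/19321 = 1474/1915 - 862/19321 = 26828424/36999715 ≈ 0.72510)
√(W(195) + d) = √(-15/195 + 26828424/36999715) = √(-15*1/195 + 26828424/36999715) = √(-1/13 + 26828424/36999715) = √(311769797/480996295) = √7761509096315/3460405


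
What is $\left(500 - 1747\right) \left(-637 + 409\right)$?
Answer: $284316$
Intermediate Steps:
$\left(500 - 1747\right) \left(-637 + 409\right) = \left(-1247\right) \left(-228\right) = 284316$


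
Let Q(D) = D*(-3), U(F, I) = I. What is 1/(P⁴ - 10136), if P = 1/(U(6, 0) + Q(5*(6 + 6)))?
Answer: -1049760000/10640367359999 ≈ -9.8658e-5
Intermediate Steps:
Q(D) = -3*D
P = -1/180 (P = 1/(0 - 15*(6 + 6)) = 1/(0 - 15*12) = 1/(0 - 3*60) = 1/(0 - 180) = 1/(-180) = -1/180 ≈ -0.0055556)
1/(P⁴ - 10136) = 1/((-1/180)⁴ - 10136) = 1/(1/1049760000 - 10136) = 1/(-10640367359999/1049760000) = -1049760000/10640367359999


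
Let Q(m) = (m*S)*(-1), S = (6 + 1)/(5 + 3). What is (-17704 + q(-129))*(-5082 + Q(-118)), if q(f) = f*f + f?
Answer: 5934670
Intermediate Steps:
S = 7/8 ≈ 0.87500
q(f) = f + f² (q(f) = f² + f = f + f²)
Q(m) = -7*m/8 (Q(m) = (m*(7/8))*(-1) = (7*m/8)*(-1) = -7*m/8)
(-17704 + q(-129))*(-5082 + Q(-118)) = (-17704 - 129*(1 - 129))*(-5082 - 7/8*(-118)) = (-17704 - 129*(-128))*(-5082 + 413/4) = (-17704 + 16512)*(-19915/4) = -1192*(-19915/4) = 5934670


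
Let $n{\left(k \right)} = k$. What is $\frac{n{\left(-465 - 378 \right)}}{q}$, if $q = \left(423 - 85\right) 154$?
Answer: $- \frac{843}{52052} \approx -0.016195$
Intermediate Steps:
$q = 52052$ ($q = 338 \cdot 154 = 52052$)
$\frac{n{\left(-465 - 378 \right)}}{q} = \frac{-465 - 378}{52052} = \left(-465 - 378\right) \frac{1}{52052} = \left(-843\right) \frac{1}{52052} = - \frac{843}{52052}$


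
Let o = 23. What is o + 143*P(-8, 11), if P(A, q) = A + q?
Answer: 452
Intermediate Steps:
o + 143*P(-8, 11) = 23 + 143*(-8 + 11) = 23 + 143*3 = 23 + 429 = 452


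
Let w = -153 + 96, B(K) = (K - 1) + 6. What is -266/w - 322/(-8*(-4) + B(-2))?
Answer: -68/15 ≈ -4.5333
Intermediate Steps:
B(K) = 5 + K (B(K) = (-1 + K) + 6 = 5 + K)
w = -57
-266/w - 322/(-8*(-4) + B(-2)) = -266/(-57) - 322/(-8*(-4) + (5 - 2)) = -266*(-1/57) - 322/(32 + 3) = 14/3 - 322/35 = 14/3 - 322*1/35 = 14/3 - 46/5 = -68/15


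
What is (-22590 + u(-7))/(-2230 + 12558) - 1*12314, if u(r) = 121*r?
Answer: -127202429/10328 ≈ -12316.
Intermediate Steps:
(-22590 + u(-7))/(-2230 + 12558) - 1*12314 = (-22590 + 121*(-7))/(-2230 + 12558) - 1*12314 = (-22590 - 847)/10328 - 12314 = -23437*1/10328 - 12314 = -23437/10328 - 12314 = -127202429/10328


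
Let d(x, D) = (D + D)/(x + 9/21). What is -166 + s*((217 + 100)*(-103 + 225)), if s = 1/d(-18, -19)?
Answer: 2356373/133 ≈ 17717.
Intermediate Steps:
d(x, D) = 2*D/(3/7 + x) (d(x, D) = (2*D)/(x + 9*(1/21)) = (2*D)/(x + 3/7) = (2*D)/(3/7 + x) = 2*D/(3/7 + x))
s = 123/266 (s = 1/(14*(-19)/(3 + 7*(-18))) = 1/(14*(-19)/(3 - 126)) = 1/(14*(-19)/(-123)) = 1/(14*(-19)*(-1/123)) = 1/(266/123) = 123/266 ≈ 0.46241)
-166 + s*((217 + 100)*(-103 + 225)) = -166 + 123*((217 + 100)*(-103 + 225))/266 = -166 + 123*(317*122)/266 = -166 + (123/266)*38674 = -166 + 2378451/133 = 2356373/133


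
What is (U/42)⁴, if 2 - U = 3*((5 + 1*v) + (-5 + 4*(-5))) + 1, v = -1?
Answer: 1048576/194481 ≈ 5.3917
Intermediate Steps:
U = 64 (U = 2 - (3*((5 + 1*(-1)) + (-5 + 4*(-5))) + 1) = 2 - (3*((5 - 1) + (-5 - 20)) + 1) = 2 - (3*(4 - 25) + 1) = 2 - (3*(-21) + 1) = 2 - (-63 + 1) = 2 - 1*(-62) = 2 + 62 = 64)
(U/42)⁴ = (64/42)⁴ = (64*(1/42))⁴ = (32/21)⁴ = 1048576/194481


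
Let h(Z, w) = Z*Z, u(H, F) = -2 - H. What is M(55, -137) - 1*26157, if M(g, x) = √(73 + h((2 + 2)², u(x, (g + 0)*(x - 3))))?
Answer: -26157 + √329 ≈ -26139.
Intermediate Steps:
h(Z, w) = Z²
M(g, x) = √329 (M(g, x) = √(73 + ((2 + 2)²)²) = √(73 + (4²)²) = √(73 + 16²) = √(73 + 256) = √329)
M(55, -137) - 1*26157 = √329 - 1*26157 = √329 - 26157 = -26157 + √329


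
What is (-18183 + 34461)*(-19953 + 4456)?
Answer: -252260166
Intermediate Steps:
(-18183 + 34461)*(-19953 + 4456) = 16278*(-15497) = -252260166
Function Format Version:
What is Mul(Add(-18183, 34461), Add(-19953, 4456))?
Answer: -252260166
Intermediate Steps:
Mul(Add(-18183, 34461), Add(-19953, 4456)) = Mul(16278, -15497) = -252260166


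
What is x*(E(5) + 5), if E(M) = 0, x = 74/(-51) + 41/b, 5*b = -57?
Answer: -24455/969 ≈ -25.237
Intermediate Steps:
b = -57/5 (b = (1/5)*(-57) = -57/5 ≈ -11.400)
x = -4891/969 (x = 74/(-51) + 41/(-57/5) = 74*(-1/51) + 41*(-5/57) = -74/51 - 205/57 = -4891/969 ≈ -5.0475)
x*(E(5) + 5) = -4891*(0 + 5)/969 = -4891/969*5 = -24455/969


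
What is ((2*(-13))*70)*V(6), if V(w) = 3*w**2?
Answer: -196560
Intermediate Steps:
((2*(-13))*70)*V(6) = ((2*(-13))*70)*(3*6**2) = (-26*70)*(3*36) = -1820*108 = -196560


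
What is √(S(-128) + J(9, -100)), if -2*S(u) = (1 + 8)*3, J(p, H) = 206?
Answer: √770/2 ≈ 13.874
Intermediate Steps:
S(u) = -27/2 (S(u) = -(1 + 8)*3/2 = -9*3/2 = -½*27 = -27/2)
√(S(-128) + J(9, -100)) = √(-27/2 + 206) = √(385/2) = √770/2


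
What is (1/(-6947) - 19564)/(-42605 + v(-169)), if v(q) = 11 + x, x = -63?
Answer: 45303703/98779393 ≈ 0.45864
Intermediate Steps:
v(q) = -52 (v(q) = 11 - 63 = -52)
(1/(-6947) - 19564)/(-42605 + v(-169)) = (1/(-6947) - 19564)/(-42605 - 52) = (-1/6947 - 19564)/(-42657) = -135911109/6947*(-1/42657) = 45303703/98779393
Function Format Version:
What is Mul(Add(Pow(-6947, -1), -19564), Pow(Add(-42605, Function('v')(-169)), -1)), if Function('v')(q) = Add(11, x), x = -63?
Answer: Rational(45303703, 98779393) ≈ 0.45864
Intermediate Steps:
Function('v')(q) = -52 (Function('v')(q) = Add(11, -63) = -52)
Mul(Add(Pow(-6947, -1), -19564), Pow(Add(-42605, Function('v')(-169)), -1)) = Mul(Add(Pow(-6947, -1), -19564), Pow(Add(-42605, -52), -1)) = Mul(Add(Rational(-1, 6947), -19564), Pow(-42657, -1)) = Mul(Rational(-135911109, 6947), Rational(-1, 42657)) = Rational(45303703, 98779393)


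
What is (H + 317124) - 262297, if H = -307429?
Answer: -252602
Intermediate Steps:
(H + 317124) - 262297 = (-307429 + 317124) - 262297 = 9695 - 262297 = -252602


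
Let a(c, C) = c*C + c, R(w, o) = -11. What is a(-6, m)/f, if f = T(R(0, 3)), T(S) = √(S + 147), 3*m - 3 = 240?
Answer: -123*√34/17 ≈ -42.189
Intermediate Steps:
m = 81 (m = 1 + (⅓)*240 = 1 + 80 = 81)
T(S) = √(147 + S)
f = 2*√34 (f = √(147 - 11) = √136 = 2*√34 ≈ 11.662)
a(c, C) = c + C*c (a(c, C) = C*c + c = c + C*c)
a(-6, m)/f = (-6*(1 + 81))/((2*√34)) = (-6*82)*(√34/68) = -123*√34/17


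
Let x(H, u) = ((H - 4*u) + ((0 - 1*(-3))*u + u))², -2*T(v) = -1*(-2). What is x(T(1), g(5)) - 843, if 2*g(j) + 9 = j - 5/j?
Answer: -842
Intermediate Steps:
T(v) = -1 (T(v) = -(-1)*(-2)/2 = -½*2 = -1)
g(j) = -9/2 + j/2 - 5/(2*j) (g(j) = -9/2 + (j - 5/j)/2 = -9/2 + (j/2 - 5/(2*j)) = -9/2 + j/2 - 5/(2*j))
x(H, u) = H² (x(H, u) = ((H - 4*u) + ((0 + 3)*u + u))² = ((H - 4*u) + (3*u + u))² = ((H - 4*u) + 4*u)² = H²)
x(T(1), g(5)) - 843 = (-1)² - 843 = 1 - 843 = -842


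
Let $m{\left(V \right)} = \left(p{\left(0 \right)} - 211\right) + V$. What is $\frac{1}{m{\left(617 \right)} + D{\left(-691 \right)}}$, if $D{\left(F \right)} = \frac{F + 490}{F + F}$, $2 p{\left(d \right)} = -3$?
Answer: $\frac{691}{279610} \approx 0.0024713$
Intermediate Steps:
$p{\left(d \right)} = - \frac{3}{2}$ ($p{\left(d \right)} = \frac{1}{2} \left(-3\right) = - \frac{3}{2}$)
$m{\left(V \right)} = - \frac{425}{2} + V$ ($m{\left(V \right)} = \left(- \frac{3}{2} - 211\right) + V = - \frac{425}{2} + V$)
$D{\left(F \right)} = \frac{490 + F}{2 F}$
$\frac{1}{m{\left(617 \right)} + D{\left(-691 \right)}} = \frac{1}{\left(- \frac{425}{2} + 617\right) + \frac{490 - 691}{2 \left(-691\right)}} = \frac{1}{\frac{809}{2} + \frac{1}{2} \left(- \frac{1}{691}\right) \left(-201\right)} = \frac{1}{\frac{809}{2} + \frac{201}{1382}} = \frac{1}{\frac{279610}{691}} = \frac{691}{279610}$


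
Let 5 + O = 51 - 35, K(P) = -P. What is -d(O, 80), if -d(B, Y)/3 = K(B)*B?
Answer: -363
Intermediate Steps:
O = 11 (O = -5 + (51 - 35) = -5 + 16 = 11)
d(B, Y) = 3*B² (d(B, Y) = -3*(-B)*B = -(-3)*B² = 3*B²)
-d(O, 80) = -3*11² = -3*121 = -1*363 = -363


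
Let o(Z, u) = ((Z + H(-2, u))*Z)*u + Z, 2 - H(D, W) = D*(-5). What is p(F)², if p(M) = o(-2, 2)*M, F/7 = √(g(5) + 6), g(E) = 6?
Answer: 849072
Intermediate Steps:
H(D, W) = 2 + 5*D (H(D, W) = 2 - D*(-5) = 2 - (-5)*D = 2 + 5*D)
o(Z, u) = Z + Z*u*(-8 + Z) (o(Z, u) = ((Z + (2 + 5*(-2)))*Z)*u + Z = ((Z + (2 - 10))*Z)*u + Z = ((Z - 8)*Z)*u + Z = ((-8 + Z)*Z)*u + Z = (Z*(-8 + Z))*u + Z = Z*u*(-8 + Z) + Z = Z + Z*u*(-8 + Z))
F = 14*√3 (F = 7*√(6 + 6) = 7*√12 = 7*(2*√3) = 14*√3 ≈ 24.249)
p(M) = 38*M (p(M) = (-2*(1 - 8*2 - 2*2))*M = (-2*(1 - 16 - 4))*M = (-2*(-19))*M = 38*M)
p(F)² = (38*(14*√3))² = (532*√3)² = 849072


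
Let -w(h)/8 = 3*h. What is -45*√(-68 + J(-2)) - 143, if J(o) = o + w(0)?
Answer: -143 - 45*I*√70 ≈ -143.0 - 376.5*I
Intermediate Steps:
w(h) = -24*h
J(o) = o (J(o) = o - 24*0 = o + 0 = o)
-45*√(-68 + J(-2)) - 143 = -45*√(-68 - 2) - 143 = -45*I*√70 - 143 = -143 - 45*I*√70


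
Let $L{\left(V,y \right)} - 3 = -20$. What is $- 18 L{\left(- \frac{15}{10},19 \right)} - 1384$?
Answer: $-1078$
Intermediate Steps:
$L{\left(V,y \right)} = -17$ ($L{\left(V,y \right)} = 3 - 20 = -17$)
$- 18 L{\left(- \frac{15}{10},19 \right)} - 1384 = \left(-18\right) \left(-17\right) - 1384 = 306 - 1384 = -1078$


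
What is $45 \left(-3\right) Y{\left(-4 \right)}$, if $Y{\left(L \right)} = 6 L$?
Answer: $3240$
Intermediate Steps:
$45 \left(-3\right) Y{\left(-4 \right)} = 45 \left(-3\right) 6 \left(-4\right) = \left(-135\right) \left(-24\right) = 3240$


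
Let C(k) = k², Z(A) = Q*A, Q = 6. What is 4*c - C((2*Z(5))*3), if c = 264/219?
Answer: -2364848/73 ≈ -32395.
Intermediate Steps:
Z(A) = 6*A
c = 88/73 (c = 264*(1/219) = 88/73 ≈ 1.2055)
4*c - C((2*Z(5))*3) = 4*(88/73) - ((2*(6*5))*3)² = 352/73 - ((2*30)*3)² = 352/73 - (60*3)² = 352/73 - 1*180² = 352/73 - 1*32400 = 352/73 - 32400 = -2364848/73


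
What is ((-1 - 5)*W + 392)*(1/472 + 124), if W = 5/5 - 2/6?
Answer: 5677313/118 ≈ 48113.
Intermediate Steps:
W = 2/3 (W = 5*(1/5) - 2*1/6 = 1 - 1/3 = 2/3 ≈ 0.66667)
((-1 - 5)*W + 392)*(1/472 + 124) = ((-1 - 5)*(2/3) + 392)*(1/472 + 124) = (-6*2/3 + 392)*(1/472 + 124) = (-4 + 392)*(58529/472) = 388*(58529/472) = 5677313/118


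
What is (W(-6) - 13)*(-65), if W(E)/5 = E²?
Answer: -10855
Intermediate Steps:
W(E) = 5*E²
(W(-6) - 13)*(-65) = (5*(-6)² - 13)*(-65) = (5*36 - 13)*(-65) = (180 - 13)*(-65) = 167*(-65) = -10855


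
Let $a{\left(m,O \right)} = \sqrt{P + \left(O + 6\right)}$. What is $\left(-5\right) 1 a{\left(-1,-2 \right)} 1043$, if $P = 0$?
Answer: $-10430$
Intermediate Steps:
$a{\left(m,O \right)} = \sqrt{6 + O}$ ($a{\left(m,O \right)} = \sqrt{0 + \left(O + 6\right)} = \sqrt{0 + \left(6 + O\right)} = \sqrt{6 + O}$)
$\left(-5\right) 1 a{\left(-1,-2 \right)} 1043 = \left(-5\right) 1 \sqrt{6 - 2} \cdot 1043 = - 5 \sqrt{4} \cdot 1043 = \left(-5\right) 2 \cdot 1043 = \left(-10\right) 1043 = -10430$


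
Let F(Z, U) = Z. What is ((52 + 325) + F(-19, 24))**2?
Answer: 128164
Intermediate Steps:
((52 + 325) + F(-19, 24))**2 = ((52 + 325) - 19)**2 = (377 - 19)**2 = 358**2 = 128164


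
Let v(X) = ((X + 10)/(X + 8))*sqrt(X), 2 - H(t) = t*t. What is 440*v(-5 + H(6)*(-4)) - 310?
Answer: -310 + 62040*sqrt(131)/139 ≈ 4798.5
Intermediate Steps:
H(t) = 2 - t**2 (H(t) = 2 - t*t = 2 - t**2)
v(X) = sqrt(X)*(10 + X)/(8 + X) (v(X) = ((10 + X)/(8 + X))*sqrt(X) = sqrt(X)*(10 + X)/(8 + X))
440*v(-5 + H(6)*(-4)) - 310 = 440*(sqrt(-5 + (2 - 1*6**2)*(-4))*(10 + (-5 + (2 - 1*6**2)*(-4)))/(8 + (-5 + (2 - 1*6**2)*(-4)))) - 310 = 440*(sqrt(-5 + (2 - 1*36)*(-4))*(10 + (-5 + (2 - 1*36)*(-4)))/(8 + (-5 + (2 - 1*36)*(-4)))) - 310 = 440*(sqrt(-5 + (2 - 36)*(-4))*(10 + (-5 + (2 - 36)*(-4)))/(8 + (-5 + (2 - 36)*(-4)))) - 310 = 440*(sqrt(-5 - 34*(-4))*(10 + (-5 - 34*(-4)))/(8 + (-5 - 34*(-4)))) - 310 = 440*(sqrt(-5 + 136)*(10 + (-5 + 136))/(8 + (-5 + 136))) - 310 = 440*(sqrt(131)*(10 + 131)/(8 + 131)) - 310 = 440*(sqrt(131)*141/139) - 310 = 440*(sqrt(131)*(1/139)*141) - 310 = 440*(141*sqrt(131)/139) - 310 = 62040*sqrt(131)/139 - 310 = -310 + 62040*sqrt(131)/139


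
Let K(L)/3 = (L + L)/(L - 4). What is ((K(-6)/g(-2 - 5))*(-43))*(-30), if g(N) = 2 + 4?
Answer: 774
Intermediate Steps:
K(L) = 6*L/(-4 + L) (K(L) = 3*((L + L)/(L - 4)) = 3*((2*L)/(-4 + L)) = 3*(2*L/(-4 + L)) = 6*L/(-4 + L))
g(N) = 6
((K(-6)/g(-2 - 5))*(-43))*(-30) = (((6*(-6)/(-4 - 6))/6)*(-43))*(-30) = (((6*(-6)/(-10))*(1/6))*(-43))*(-30) = (((6*(-6)*(-1/10))*(1/6))*(-43))*(-30) = (((18/5)*(1/6))*(-43))*(-30) = ((3/5)*(-43))*(-30) = -129/5*(-30) = 774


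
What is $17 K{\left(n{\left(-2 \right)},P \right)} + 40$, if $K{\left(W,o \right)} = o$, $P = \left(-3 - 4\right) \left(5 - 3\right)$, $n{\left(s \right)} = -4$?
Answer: $-198$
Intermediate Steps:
$P = -14$ ($P = \left(-7\right) 2 = -14$)
$17 K{\left(n{\left(-2 \right)},P \right)} + 40 = 17 \left(-14\right) + 40 = -238 + 40 = -198$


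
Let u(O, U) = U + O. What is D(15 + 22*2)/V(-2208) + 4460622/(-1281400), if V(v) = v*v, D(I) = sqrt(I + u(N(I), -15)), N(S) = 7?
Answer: -2230311/640700 + sqrt(51)/4875264 ≈ -3.4811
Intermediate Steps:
u(O, U) = O + U
D(I) = sqrt(-8 + I) (D(I) = sqrt(I + (7 - 15)) = sqrt(I - 8) = sqrt(-8 + I))
V(v) = v**2
D(15 + 22*2)/V(-2208) + 4460622/(-1281400) = sqrt(-8 + (15 + 22*2))/((-2208)**2) + 4460622/(-1281400) = sqrt(-8 + (15 + 44))/4875264 + 4460622*(-1/1281400) = sqrt(-8 + 59)*(1/4875264) - 2230311/640700 = sqrt(51)*(1/4875264) - 2230311/640700 = sqrt(51)/4875264 - 2230311/640700 = -2230311/640700 + sqrt(51)/4875264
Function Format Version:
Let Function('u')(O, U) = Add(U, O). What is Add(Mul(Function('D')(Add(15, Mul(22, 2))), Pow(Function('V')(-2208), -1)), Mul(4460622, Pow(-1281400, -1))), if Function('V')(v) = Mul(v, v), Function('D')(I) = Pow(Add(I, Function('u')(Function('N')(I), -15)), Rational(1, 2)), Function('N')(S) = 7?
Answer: Add(Rational(-2230311, 640700), Mul(Rational(1, 4875264), Pow(51, Rational(1, 2)))) ≈ -3.4811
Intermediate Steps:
Function('u')(O, U) = Add(O, U)
Function('D')(I) = Pow(Add(-8, I), Rational(1, 2)) (Function('D')(I) = Pow(Add(I, Add(7, -15)), Rational(1, 2)) = Pow(Add(I, -8), Rational(1, 2)) = Pow(Add(-8, I), Rational(1, 2)))
Function('V')(v) = Pow(v, 2)
Add(Mul(Function('D')(Add(15, Mul(22, 2))), Pow(Function('V')(-2208), -1)), Mul(4460622, Pow(-1281400, -1))) = Add(Mul(Pow(Add(-8, Add(15, Mul(22, 2))), Rational(1, 2)), Pow(Pow(-2208, 2), -1)), Mul(4460622, Pow(-1281400, -1))) = Add(Mul(Pow(Add(-8, Add(15, 44)), Rational(1, 2)), Pow(4875264, -1)), Mul(4460622, Rational(-1, 1281400))) = Add(Mul(Pow(Add(-8, 59), Rational(1, 2)), Rational(1, 4875264)), Rational(-2230311, 640700)) = Add(Mul(Pow(51, Rational(1, 2)), Rational(1, 4875264)), Rational(-2230311, 640700)) = Add(Mul(Rational(1, 4875264), Pow(51, Rational(1, 2))), Rational(-2230311, 640700)) = Add(Rational(-2230311, 640700), Mul(Rational(1, 4875264), Pow(51, Rational(1, 2))))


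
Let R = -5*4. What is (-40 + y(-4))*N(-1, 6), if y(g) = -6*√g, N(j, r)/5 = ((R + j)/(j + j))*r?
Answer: -12600 - 3780*I ≈ -12600.0 - 3780.0*I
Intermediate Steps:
R = -20
N(j, r) = 5*r*(-20 + j)/(2*j) (N(j, r) = 5*(((-20 + j)/(j + j))*r) = 5*(((-20 + j)/((2*j)))*r) = 5*(((-20 + j)*(1/(2*j)))*r) = 5*(((-20 + j)/(2*j))*r) = 5*(r*(-20 + j)/(2*j)) = 5*r*(-20 + j)/(2*j))
(-40 + y(-4))*N(-1, 6) = (-40 - 12*I)*((5/2)*6*(-20 - 1)/(-1)) = (-40 - 12*I)*((5/2)*6*(-1)*(-21)) = (-40 - 12*I)*315 = -12600 - 3780*I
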